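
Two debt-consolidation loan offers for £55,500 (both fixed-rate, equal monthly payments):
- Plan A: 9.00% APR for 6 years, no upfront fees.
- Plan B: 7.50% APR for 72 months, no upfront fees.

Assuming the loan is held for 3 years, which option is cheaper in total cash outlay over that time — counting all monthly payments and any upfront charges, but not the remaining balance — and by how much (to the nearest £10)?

Plan A: monthly rate = 9%/12 = 0.0075000; payment = 55,500 × 0.0075000 / (1 − (1+0.0075000)^−72) = £1,000.42.
Plan B: at 7.50% the monthly rate is 0.0062500, so the payment is 55,500 × 0.0062500 / (1 − 1.0062500^−72) = £959.60.
Over 36 months: Plan A costs 36 × £1,000.42 = £36,015.12; Plan B costs 36 × £959.60 = £34,545.60.
Plan B is cheaper by £36,015.12 − £34,545.60 = £1,469.52.

Plan B by £1,470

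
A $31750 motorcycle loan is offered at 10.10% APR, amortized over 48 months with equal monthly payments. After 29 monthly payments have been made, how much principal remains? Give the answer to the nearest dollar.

$14,111

With monthly rate i = 10.1%/12 = 0.0084167, the balance after k of n payments is P · [(1+i)^n − (1+i)^k] / [(1+i)^n − 1].
(1+0.0084167)^48 = 1.49527377 and (1+0.0084167)^29 = 1.27514752, so the balance is 31,750 × (1.49527377 − 1.27514752) / (1.49527377 − 1) = $14,111.40.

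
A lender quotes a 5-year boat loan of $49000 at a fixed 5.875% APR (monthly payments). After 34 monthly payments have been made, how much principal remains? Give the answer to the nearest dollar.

$23,005

With monthly rate i = 5.875%/12 = 0.0048958, the balance after k of n payments is P · [(1+i)^n − (1+i)^k] / [(1+i)^n − 1].
(1+0.0048958)^60 = 1.34048738 and (1+0.0048958)^34 = 1.18063471, so the balance is 49,000 × (1.34048738 − 1.18063471) / (1.34048738 − 1) = $23,004.61.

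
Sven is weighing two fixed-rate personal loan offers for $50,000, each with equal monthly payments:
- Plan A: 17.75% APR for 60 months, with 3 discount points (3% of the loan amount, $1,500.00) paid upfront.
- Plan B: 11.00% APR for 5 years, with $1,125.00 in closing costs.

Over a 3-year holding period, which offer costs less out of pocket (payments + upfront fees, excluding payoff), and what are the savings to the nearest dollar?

Plan B by $6,702

Plan A: monthly rate = 17.75%/12 = 0.0147917; payment = 50,000 × 0.0147917 / (1 − (1+0.0147917)^−60) = $1,262.88.
Plan B: at 11.00% the monthly rate is 0.0091667, so the payment is 50,000 × 0.0091667 / (1 − 1.0091667^−60) = $1,087.12.
Over 36 months: Plan A costs 36 × $1,262.88 + $1,500.00 = $46,963.68; Plan B costs 36 × $1,087.12 + $1,125.00 = $40,261.32.
Plan B is cheaper by $46,963.68 − $40,261.32 = $6,702.36.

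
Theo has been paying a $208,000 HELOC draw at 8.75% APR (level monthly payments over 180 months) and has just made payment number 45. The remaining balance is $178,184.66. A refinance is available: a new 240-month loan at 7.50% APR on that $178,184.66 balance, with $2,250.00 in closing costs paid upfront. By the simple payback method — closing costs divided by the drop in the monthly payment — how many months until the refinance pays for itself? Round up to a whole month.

Current payment = 208,000 × 8.75%/12 / (1 − (1+0.0072917)^−180) = $2,078.85.
Refinanced payment = 178,184.66 × 0.0062500 / (1 − (1+0.0062500)^−240) = $1,435.44.
Monthly savings = $2,078.85 − $1,435.44 = $643.41.
Break-even = $2,250.00 / $643.41 = 3.50 → 4 months.

4 months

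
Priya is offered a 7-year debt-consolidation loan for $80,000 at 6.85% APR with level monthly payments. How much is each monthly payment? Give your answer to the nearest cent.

$1,201.56

Monthly rate = 6.85%/12 = 0.0057083; payment = 80,000 × 0.0057083 / (1 − (1+0.0057083)^−84) = $1,201.56.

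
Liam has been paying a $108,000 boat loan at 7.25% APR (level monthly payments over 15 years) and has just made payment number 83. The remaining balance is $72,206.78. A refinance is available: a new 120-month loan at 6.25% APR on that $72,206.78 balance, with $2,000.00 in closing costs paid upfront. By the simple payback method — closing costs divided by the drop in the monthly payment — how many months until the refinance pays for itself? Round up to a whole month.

Current payment = 108,000 × 7.25%/12 / (1 − (1+0.0060417)^−180) = $985.89.
Refinanced payment = 72,206.78 × 0.0052083 / (1 − (1+0.0052083)^−120) = $810.74.
Monthly savings = $985.89 − $810.74 = $175.15.
Break-even = $2,000.00 / $175.15 = 11.42 → 12 months.

12 months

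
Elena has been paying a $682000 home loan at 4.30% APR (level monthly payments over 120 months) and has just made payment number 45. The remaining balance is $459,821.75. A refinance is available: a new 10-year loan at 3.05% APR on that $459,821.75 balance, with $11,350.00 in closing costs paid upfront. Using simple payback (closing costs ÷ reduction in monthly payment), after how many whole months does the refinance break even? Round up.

5 months

Current payment = 682,000 × 4.3%/12 / (1 − (1+0.0035833)^−120) = $7,002.57.
Refinanced payment = 459,821.75 × 0.0025417 / (1 − (1+0.0025417)^−120) = $4,450.69.
Monthly savings = $7,002.57 − $4,450.69 = $2,551.88.
Break-even = $11,350.00 / $2,551.88 = 4.45 → 5 months.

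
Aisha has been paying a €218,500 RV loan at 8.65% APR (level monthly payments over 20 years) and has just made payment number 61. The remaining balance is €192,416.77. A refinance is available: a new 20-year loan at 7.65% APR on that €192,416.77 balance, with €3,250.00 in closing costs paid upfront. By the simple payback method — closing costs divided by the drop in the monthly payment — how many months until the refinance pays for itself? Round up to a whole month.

10 months

Current payment = 218,500 × 8.65%/12 / (1 − (1+0.0072083)^−240) = €1,916.99.
Refinanced payment = 192,416.77 × 0.0063750 / (1 − (1+0.0063750)^−240) = €1,567.79.
Monthly savings = €1,916.99 − €1,567.79 = €349.20.
Break-even = €3,250.00 / €349.20 = 9.31 → 10 months.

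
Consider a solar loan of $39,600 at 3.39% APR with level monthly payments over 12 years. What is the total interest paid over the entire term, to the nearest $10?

At 3.39% the monthly rate is 0.0028250, so the payment is 39,600 × 0.0028250 / (1 − 1.0028250^−144) = $335.10.
Total paid = 144 × $335.10 = $48,254.40; interest = $48,254.40 − $39,600 = $8,654.40.

$8,650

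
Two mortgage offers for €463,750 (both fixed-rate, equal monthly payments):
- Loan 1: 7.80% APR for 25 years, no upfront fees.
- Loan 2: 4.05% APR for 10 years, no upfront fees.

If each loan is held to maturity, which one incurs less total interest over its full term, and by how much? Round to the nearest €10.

Loan 2 by €490,670

Loan 1: monthly rate = 7.8%/12 = 0.0065000; payment = 463,750 × 0.0065000 / (1 − (1+0.0065000)^−300) = €3,518.07.
Total interest on Loan 1 = 300 × €3,518.07 − €463,750 = €591,671.00.
Loan 2: at 4.05% the monthly rate is 0.0033750, so the payment is 463,750 × 0.0033750 / (1 − 1.0033750^−120) = €4,706.27.
Total interest on Loan 2 = 120 × €4,706.27 − €463,750 = €101,002.40.
Loan 2 is lower by €490,668.60.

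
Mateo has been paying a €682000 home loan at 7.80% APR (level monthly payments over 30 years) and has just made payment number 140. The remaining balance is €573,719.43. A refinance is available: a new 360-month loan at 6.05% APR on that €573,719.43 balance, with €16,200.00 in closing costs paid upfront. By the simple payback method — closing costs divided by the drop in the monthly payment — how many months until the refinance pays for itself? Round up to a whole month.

Current payment = 682,000 × 7.8%/12 / (1 − (1+0.0065000)^−360) = €4,909.52.
Refinanced payment = 573,719.43 × 0.0050417 / (1 − (1+0.0050417)^−360) = €3,458.20.
Monthly savings = €4,909.52 − €3,458.20 = €1,451.32.
Break-even = €16,200.00 / €1,451.32 = 11.16 → 12 months.

12 months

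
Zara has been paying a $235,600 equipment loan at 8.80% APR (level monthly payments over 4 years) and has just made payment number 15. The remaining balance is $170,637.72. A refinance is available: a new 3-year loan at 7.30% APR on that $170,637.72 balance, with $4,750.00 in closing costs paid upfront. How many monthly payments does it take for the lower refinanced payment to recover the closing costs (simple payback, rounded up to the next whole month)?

Current payment = 235,600 × 8.8%/12 / (1 − (1+0.0073333)^−48) = $5,840.57.
Refinanced payment = 170,637.72 × 0.0060833 / (1 − (1+0.0060833)^−36) = $5,292.23.
Monthly savings = $5,840.57 − $5,292.23 = $548.34.
Break-even = $4,750.00 / $548.34 = 8.66 → 9 months.

9 months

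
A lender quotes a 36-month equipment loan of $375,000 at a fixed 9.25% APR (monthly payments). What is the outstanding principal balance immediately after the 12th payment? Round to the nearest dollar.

With monthly rate i = 9.25%/12 = 0.0077083, the balance after k of n payments is P · [(1+i)^n − (1+i)^k] / [(1+i)^n − 1].
(1+0.0077083)^36 = 1.31842248 and (1+0.0077083)^12 = 1.09652415, so the balance is 375,000 × (1.31842248 − 1.09652415) / (1.31842248 − 1) = $261,325.38.

$261,325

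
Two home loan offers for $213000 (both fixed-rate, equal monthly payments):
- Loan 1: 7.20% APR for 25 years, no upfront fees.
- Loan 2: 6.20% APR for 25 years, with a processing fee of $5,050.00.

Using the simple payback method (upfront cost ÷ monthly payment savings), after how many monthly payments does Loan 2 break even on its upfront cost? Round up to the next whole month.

Loan 1: monthly rate = 7.2%/12 = 0.0060000; payment = 213,000 × 0.0060000 / (1 − (1+0.0060000)^−300) = $1,532.72.
Loan 2: at 6.20% the monthly rate is 0.0051667, so the payment is 213,000 × 0.0051667 / (1 − 1.0051667^−300) = $1,398.52.
Monthly savings = $1,532.72 − $1,398.52 = $134.20.
Break-even = $5,050.00 / $134.20 = 37.63 → 38 months.

38 months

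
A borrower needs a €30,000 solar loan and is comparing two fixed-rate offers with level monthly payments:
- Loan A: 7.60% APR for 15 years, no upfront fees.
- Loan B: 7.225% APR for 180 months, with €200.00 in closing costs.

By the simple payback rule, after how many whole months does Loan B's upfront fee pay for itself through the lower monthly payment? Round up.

32 months

Loan A: at 7.60% the monthly rate is 0.0063333, so the payment is 30,000 × 0.0063333 / (1 − 1.0063333^−180) = €279.81.
Loan B: monthly rate = 7.225%/12 = 0.0060208; payment = 30,000 × 0.0060208 / (1 − (1+0.0060208)^−180) = €273.44.
Monthly savings = €279.81 − €273.44 = €6.37.
Break-even = €200.00 / €6.37 = 31.40 → 32 months.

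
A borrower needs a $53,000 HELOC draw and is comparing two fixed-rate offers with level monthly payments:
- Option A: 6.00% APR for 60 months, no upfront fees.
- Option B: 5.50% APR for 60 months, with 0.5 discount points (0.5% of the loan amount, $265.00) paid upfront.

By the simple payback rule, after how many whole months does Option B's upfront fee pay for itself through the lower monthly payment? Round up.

22 months

Option A: monthly rate = 6%/12 = 0.0050000; payment = 53,000 × 0.0050000 / (1 − (1+0.0050000)^−60) = $1,024.64.
Option B: monthly rate = 5.5%/12 = 0.0045833; payment = 53,000 × 0.0045833 / (1 − (1+0.0045833)^−60) = $1,012.36.
Monthly savings = $1,024.64 − $1,012.36 = $12.28.
Break-even = $265.00 / $12.28 = 21.58 → 22 months.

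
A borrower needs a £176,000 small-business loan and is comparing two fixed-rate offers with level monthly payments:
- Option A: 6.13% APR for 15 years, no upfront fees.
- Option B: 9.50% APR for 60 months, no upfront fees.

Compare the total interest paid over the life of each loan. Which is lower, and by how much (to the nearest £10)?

Option B by £47,780

Option A: at 6.13% the monthly rate is 0.0051083, so the payment is 176,000 × 0.0051083 / (1 − 1.0051083^−180) = £1,497.58.
Total interest on Option A = 180 × £1,497.58 − £176,000 = £93,564.40.
Option B: at 9.50% the monthly rate is 0.0079167, so the payment is 176,000 × 0.0079167 / (1 − 1.0079167^−60) = £3,696.33.
Total interest on Option B = 60 × £3,696.33 − £176,000 = £45,779.80.
Option B is lower by £47,784.60.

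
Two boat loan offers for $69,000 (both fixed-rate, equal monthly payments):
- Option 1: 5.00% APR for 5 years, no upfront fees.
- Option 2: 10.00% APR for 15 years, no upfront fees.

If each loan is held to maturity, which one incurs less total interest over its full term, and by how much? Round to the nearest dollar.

Option 1 by $55,339

Option 1: at 5.00% the monthly rate is 0.0041667, so the payment is 69,000 × 0.0041667 / (1 − 1.0041667^−60) = $1,302.12.
Total interest on Option 1 = 60 × $1,302.12 − $69,000 = $9,127.20.
Option 2: monthly rate = 10%/12 = 0.0083333; payment = 69,000 × 0.0083333 / (1 − (1+0.0083333)^−180) = $741.48.
Total interest on Option 2 = 180 × $741.48 − $69,000 = $64,466.40.
Option 1 is lower by $55,339.20.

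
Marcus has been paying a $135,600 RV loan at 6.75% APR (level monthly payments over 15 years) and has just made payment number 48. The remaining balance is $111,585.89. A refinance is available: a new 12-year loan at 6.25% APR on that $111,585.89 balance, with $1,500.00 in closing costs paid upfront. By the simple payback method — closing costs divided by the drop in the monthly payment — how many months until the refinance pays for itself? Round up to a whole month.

Current payment = 135,600 × 6.75%/12 / (1 − (1+0.0056250)^−180) = $1,199.94.
Refinanced payment = 111,585.89 × 0.0052083 / (1 − (1+0.0052083)^−144) = $1,103.40.
Monthly savings = $1,199.94 − $1,103.40 = $96.54.
Break-even = $1,500.00 / $96.54 = 15.54 → 16 months.

16 months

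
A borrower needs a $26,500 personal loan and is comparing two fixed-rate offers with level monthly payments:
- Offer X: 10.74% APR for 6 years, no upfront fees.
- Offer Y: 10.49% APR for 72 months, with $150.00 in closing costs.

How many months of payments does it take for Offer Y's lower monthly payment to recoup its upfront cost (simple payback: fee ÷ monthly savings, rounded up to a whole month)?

45 months

Offer X: monthly rate = 10.74%/12 = 0.0089500; payment = 26,500 × 0.0089500 / (1 − (1+0.0089500)^−72) = $500.88.
Offer Y: monthly rate = 10.49%/12 = 0.0087417; payment = 26,500 × 0.0087417 / (1 − (1+0.0087417)^−72) = $497.51.
Monthly savings = $500.88 − $497.51 = $3.37.
Break-even = $150.00 / $3.37 = 44.51 → 45 months.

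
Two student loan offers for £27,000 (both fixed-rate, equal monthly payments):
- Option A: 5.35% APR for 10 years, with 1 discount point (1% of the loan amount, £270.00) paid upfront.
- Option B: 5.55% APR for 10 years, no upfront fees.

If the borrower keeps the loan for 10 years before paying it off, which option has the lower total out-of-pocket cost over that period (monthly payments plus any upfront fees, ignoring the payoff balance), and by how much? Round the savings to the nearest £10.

Option A: at 5.35% the monthly rate is 0.0044583, so the payment is 27,000 × 0.0044583 / (1 − 1.0044583^−120) = £291.02.
Option B: monthly rate = 5.55%/12 = 0.0046250; payment = 27,000 × 0.0046250 / (1 − (1+0.0046250)^−120) = £293.69.
Over 120 months: Option A costs 120 × £291.02 + £270.00 = £35,192.40; Option B costs 120 × £293.69 = £35,242.80.
Option A is cheaper by £35,242.80 − £35,192.40 = £50.40.

Option A by £50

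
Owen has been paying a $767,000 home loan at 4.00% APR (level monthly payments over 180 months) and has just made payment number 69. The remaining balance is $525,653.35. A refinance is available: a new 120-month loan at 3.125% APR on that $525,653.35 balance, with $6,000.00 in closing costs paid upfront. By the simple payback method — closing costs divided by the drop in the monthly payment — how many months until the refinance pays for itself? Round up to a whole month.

Current payment = 767,000 × 4%/12 / (1 − (1+0.0033333)^−180) = $5,673.41.
Refinanced payment = 525,653.35 × 0.0026042 / (1 − (1+0.0026042)^−120) = $5,106.13.
Monthly savings = $5,673.41 − $5,106.13 = $567.28.
Break-even = $6,000.00 / $567.28 = 10.58 → 11 months.

11 months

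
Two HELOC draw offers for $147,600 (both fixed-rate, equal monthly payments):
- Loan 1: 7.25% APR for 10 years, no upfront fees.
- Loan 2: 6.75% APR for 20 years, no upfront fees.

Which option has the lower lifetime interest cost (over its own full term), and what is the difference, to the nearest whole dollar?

Loan 1: at 7.25% the monthly rate is 0.0060417, so the payment is 147,600 × 0.0060417 / (1 − 1.0060417^−120) = $1,732.84.
Total interest on Loan 1 = 120 × $1,732.84 − $147,600 = $60,340.80.
Loan 2: monthly rate = 6.75%/12 = 0.0056250; payment = 147,600 × 0.0056250 / (1 − (1+0.0056250)^−240) = $1,122.30.
Total interest on Loan 2 = 240 × $1,122.30 − $147,600 = $121,752.00.
Loan 1 is lower by $61,411.20.

Loan 1 by $61,411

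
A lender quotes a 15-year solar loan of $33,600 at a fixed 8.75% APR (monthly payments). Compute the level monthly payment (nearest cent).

$335.81

Monthly rate = 8.75%/12 = 0.0072917; payment = 33,600 × 0.0072917 / (1 − (1+0.0072917)^−180) = $335.81.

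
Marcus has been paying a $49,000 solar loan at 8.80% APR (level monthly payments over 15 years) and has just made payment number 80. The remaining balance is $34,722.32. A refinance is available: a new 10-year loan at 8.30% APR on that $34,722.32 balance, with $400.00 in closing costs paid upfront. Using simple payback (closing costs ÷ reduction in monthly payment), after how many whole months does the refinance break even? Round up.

7 months

Current payment = 49,000 × 8.8%/12 / (1 − (1+0.0073333)^−180) = $491.18.
Refinanced payment = 34,722.32 × 0.0069167 / (1 − (1+0.0069167)^−120) = $426.80.
Monthly savings = $491.18 − $426.80 = $64.38.
Break-even = $400.00 / $64.38 = 6.21 → 7 months.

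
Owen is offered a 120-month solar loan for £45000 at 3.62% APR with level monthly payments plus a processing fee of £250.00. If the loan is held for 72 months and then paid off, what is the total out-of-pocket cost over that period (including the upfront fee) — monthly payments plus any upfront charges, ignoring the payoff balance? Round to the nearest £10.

At 3.62% the monthly rate is 0.0030167, so the payment is 45,000 × 0.0030167 / (1 − 1.0030167^−120) = £447.52.
Total outlay = 72 × £447.52 + £250.00 = £32,471.44.

£32,470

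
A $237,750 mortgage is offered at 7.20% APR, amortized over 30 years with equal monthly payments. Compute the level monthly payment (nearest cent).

Monthly rate = 7.2%/12 = 0.0060000; payment = 237,750 × 0.0060000 / (1 − (1+0.0060000)^−360) = $1,613.82.

$1,613.82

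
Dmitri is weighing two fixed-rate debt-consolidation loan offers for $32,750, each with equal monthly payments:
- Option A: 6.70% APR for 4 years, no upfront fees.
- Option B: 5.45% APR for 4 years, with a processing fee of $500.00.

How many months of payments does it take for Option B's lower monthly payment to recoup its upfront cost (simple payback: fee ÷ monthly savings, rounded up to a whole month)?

Option A: at 6.70% the monthly rate is 0.0055833, so the payment is 32,750 × 0.0055833 / (1 − 1.0055833^−48) = $779.69.
Option B: at 5.45% the monthly rate is 0.0045417, so the payment is 32,750 × 0.0045417 / (1 − 1.0045417^−48) = $760.90.
Monthly savings = $779.69 − $760.90 = $18.79.
Break-even = $500.00 / $18.79 = 26.61 → 27 months.

27 months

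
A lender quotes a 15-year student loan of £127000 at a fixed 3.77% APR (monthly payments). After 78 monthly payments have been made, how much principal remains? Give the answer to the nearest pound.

£80,604

With monthly rate i = 3.77%/12 = 0.0031417, the balance after k of n payments is P · [(1+i)^n − (1+i)^k] / [(1+i)^n − 1].
(1+0.0031417)^180 = 1.75876798 and (1+0.0031417)^78 = 1.27719449, so the balance is 127,000 × (1.75876798 − 1.27719449) / (1.75876798 − 1) = £80,604.13.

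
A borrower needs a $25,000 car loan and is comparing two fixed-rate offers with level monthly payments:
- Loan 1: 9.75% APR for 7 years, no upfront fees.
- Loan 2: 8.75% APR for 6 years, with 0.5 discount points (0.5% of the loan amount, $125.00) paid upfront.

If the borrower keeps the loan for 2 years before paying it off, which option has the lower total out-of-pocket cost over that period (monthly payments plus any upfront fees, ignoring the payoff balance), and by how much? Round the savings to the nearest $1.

Loan 1: at 9.75% the monthly rate is 0.0081250, so the payment is 25,000 × 0.0081250 / (1 − 1.0081250^−84) = $411.81.
Loan 2: monthly rate = 8.75%/12 = 0.0072917; payment = 25,000 × 0.0072917 / (1 − (1+0.0072917)^−72) = $447.54.
Over 24 months: Loan 1 costs 24 × $411.81 = $9,883.44; Loan 2 costs 24 × $447.54 + $125.00 = $10,865.96.
Loan 1 is cheaper by $10,865.96 − $9,883.44 = $982.52.

Loan 1 by $983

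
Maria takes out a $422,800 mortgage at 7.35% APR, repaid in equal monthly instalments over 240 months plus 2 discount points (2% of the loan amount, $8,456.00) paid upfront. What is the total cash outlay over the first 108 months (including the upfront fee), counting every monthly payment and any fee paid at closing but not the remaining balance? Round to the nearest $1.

At 7.35% the monthly rate is 0.0061250, so the payment is 422,800 × 0.0061250 / (1 − 1.0061250^−240) = $3,367.37.
Total outlay = 108 × $3,367.37 + $8,456.00 = $372,131.96.

$372,132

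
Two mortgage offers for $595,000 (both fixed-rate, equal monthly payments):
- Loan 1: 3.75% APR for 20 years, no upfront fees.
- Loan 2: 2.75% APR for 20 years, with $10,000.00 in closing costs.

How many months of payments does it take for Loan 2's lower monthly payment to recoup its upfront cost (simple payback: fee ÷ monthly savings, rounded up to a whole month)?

Loan 1: at 3.75% the monthly rate is 0.0031250, so the payment is 595,000 × 0.0031250 / (1 − 1.0031250^−240) = $3,527.69.
Loan 2: monthly rate = 2.75%/12 = 0.0022917; payment = 595,000 × 0.0022917 / (1 − (1+0.0022917)^−240) = $3,225.89.
Monthly savings = $3,527.69 − $3,225.89 = $301.80.
Break-even = $10,000.00 / $301.80 = 33.13 → 34 months.

34 months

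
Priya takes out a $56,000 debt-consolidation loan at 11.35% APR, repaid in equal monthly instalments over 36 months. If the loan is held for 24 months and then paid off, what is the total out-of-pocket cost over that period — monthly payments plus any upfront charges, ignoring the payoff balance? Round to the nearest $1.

At 11.35% the monthly rate is 0.0094583, so the payment is 56,000 × 0.0094583 / (1 − 1.0094583^−36) = $1,842.66.
Total outlay = 24 × $1,842.66 = $44,223.84.

$44,224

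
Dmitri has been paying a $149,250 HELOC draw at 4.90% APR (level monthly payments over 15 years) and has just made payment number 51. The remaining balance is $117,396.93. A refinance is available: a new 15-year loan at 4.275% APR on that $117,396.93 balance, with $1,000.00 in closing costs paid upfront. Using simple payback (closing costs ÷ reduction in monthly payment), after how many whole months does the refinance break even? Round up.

Current payment = 149,250 × 4.9%/12 / (1 − (1+0.0040833)^−180) = $1,172.50.
Refinanced payment = 117,396.93 × 0.0035625 / (1 − (1+0.0035625)^−180) = $884.64.
Monthly savings = $1,172.50 − $884.64 = $287.86.
Break-even = $1,000.00 / $287.86 = 3.47 → 4 months.

4 months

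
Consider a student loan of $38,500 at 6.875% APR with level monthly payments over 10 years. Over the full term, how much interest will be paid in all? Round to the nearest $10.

Monthly rate = 6.875%/12 = 0.0057292; payment = 38,500 × 0.0057292 / (1 − (1+0.0057292)^−120) = $444.54.
Total paid = 120 × $444.54 = $53,344.80; interest = $53,344.80 − $38,500 = $14,844.80.

$14,840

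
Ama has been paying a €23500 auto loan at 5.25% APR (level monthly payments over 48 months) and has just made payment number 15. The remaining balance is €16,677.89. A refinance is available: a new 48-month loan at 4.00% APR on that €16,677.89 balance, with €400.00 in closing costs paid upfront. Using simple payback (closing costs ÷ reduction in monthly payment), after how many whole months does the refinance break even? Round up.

Current payment = 23,500 × 5.25%/12 / (1 − (1+0.0043750)^−48) = €543.85.
Refinanced payment = 16,677.89 × 0.0033333 / (1 − (1+0.0033333)^−48) = €376.57.
Monthly savings = €543.85 − €376.57 = €167.28.
Break-even = €400.00 / €167.28 = 2.39 → 3 months.

3 months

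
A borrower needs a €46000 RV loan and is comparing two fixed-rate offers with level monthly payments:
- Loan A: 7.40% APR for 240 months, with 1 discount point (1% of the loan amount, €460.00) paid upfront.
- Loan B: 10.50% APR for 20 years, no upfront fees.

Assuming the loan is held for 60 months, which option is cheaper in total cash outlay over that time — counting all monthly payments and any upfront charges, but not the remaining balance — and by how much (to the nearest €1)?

Loan A by €5,029

Loan A: monthly rate = 7.4%/12 = 0.0061667; payment = 46,000 × 0.0061667 / (1 − (1+0.0061667)^−240) = €367.77.
Loan B: at 10.50% the monthly rate is 0.0087500, so the payment is 46,000 × 0.0087500 / (1 − 1.0087500^−240) = €459.25.
Over 60 months: Loan A costs 60 × €367.77 + €460.00 = €22,526.20; Loan B costs 60 × €459.25 = €27,555.00.
Loan A is cheaper by €27,555.00 − €22,526.20 = €5,028.80.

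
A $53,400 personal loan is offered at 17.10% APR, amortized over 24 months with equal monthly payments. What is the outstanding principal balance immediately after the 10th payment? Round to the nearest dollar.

With monthly rate i = 17.1%/12 = 0.0142500, the balance after k of n payments is P · [(1+i)^n − (1+i)^k] / [(1+i)^n − 1].
(1+0.0142500)^24 = 1.40436628 and (1+0.0142500)^10 = 1.15199386, so the balance is 53,400 × (1.40436628 − 1.15199386) / (1.40436628 − 1) = $33,327.92.

$33,328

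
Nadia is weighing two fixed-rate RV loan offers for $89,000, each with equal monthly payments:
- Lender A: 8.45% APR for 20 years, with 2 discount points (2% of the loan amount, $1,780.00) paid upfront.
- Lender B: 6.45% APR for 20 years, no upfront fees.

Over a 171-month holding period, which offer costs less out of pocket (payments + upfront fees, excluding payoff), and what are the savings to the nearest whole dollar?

Lender B by $20,352

Lender A: monthly rate = 8.45%/12 = 0.0070417; payment = 89,000 × 0.0070417 / (1 − (1+0.0070417)^−240) = $769.55.
Lender B: at 6.45% the monthly rate is 0.0053750, so the payment is 89,000 × 0.0053750 / (1 − 1.0053750^−240) = $660.94.
Over 171 months: Lender A costs 171 × $769.55 + $1,780.00 = $133,373.05; Lender B costs 171 × $660.94 = $113,020.74.
Lender B is cheaper by $133,373.05 − $113,020.74 = $20,352.31.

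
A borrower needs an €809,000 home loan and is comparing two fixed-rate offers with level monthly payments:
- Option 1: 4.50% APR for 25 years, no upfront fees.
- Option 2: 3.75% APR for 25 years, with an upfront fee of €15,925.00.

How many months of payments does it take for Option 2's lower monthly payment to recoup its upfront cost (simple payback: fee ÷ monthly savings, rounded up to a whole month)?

Option 1: monthly rate = 4.5%/12 = 0.0037500; payment = 809,000 × 0.0037500 / (1 − (1+0.0037500)^−300) = €4,496.68.
Option 2: monthly rate = 3.75%/12 = 0.0031250; payment = 809,000 × 0.0031250 / (1 − (1+0.0031250)^−300) = €4,159.32.
Monthly savings = €4,496.68 − €4,159.32 = €337.36.
Break-even = €15,925.00 / €337.36 = 47.20 → 48 months.

48 months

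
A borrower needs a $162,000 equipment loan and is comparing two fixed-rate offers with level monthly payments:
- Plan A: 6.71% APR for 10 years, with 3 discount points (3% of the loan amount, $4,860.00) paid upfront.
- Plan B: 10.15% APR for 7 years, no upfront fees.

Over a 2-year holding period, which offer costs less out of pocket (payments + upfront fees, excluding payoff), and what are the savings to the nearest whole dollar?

Plan A: at 6.71% the monthly rate is 0.0055917, so the payment is 162,000 × 0.0055917 / (1 − 1.0055917^−120) = $1,856.83.
Plan B: at 10.15% the monthly rate is 0.0084583, so the payment is 162,000 × 0.0084583 / (1 − 1.0084583^−84) = $2,701.96.
Over 24 months: Plan A costs 24 × $1,856.83 + $4,860.00 = $49,423.92; Plan B costs 24 × $2,701.96 = $64,847.04.
Plan A is cheaper by $64,847.04 − $49,423.92 = $15,423.12.

Plan A by $15,423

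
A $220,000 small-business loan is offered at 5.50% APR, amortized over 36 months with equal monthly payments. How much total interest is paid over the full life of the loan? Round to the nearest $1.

At 5.50% the monthly rate is 0.0045833, so the payment is 220,000 × 0.0045833 / (1 − 1.0045833^−36) = $6,643.10.
Total paid = 36 × $6,643.10 = $239,151.60; interest = $239,151.60 − $220,000 = $19,151.60.

$19,152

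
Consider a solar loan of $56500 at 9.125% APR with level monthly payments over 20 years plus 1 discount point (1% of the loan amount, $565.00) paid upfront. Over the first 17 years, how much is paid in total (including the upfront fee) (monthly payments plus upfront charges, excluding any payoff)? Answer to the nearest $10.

$105,200

Monthly rate = 9.125%/12 = 0.0076042; payment = 56,500 × 0.0076042 / (1 − (1+0.0076042)^−240) = $512.90.
Total outlay = 204 × $512.90 + $565.00 = $105,196.60.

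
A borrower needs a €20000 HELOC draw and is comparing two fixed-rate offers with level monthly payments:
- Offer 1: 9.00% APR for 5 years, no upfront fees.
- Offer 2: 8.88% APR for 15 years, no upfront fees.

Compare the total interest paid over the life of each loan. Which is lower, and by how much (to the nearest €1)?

Offer 1: at 9.00% the monthly rate is 0.0075000, so the payment is 20,000 × 0.0075000 / (1 − 1.0075000^−60) = €415.17.
Total interest on Offer 1 = 60 × €415.17 − €20,000 = €4,910.20.
Offer 2: monthly rate = 8.88%/12 = 0.0074000; payment = 20,000 × 0.0074000 / (1 − (1+0.0074000)^−180) = €201.43.
Total interest on Offer 2 = 180 × €201.43 − €20,000 = €16,257.40.
Offer 1 is lower by €11,347.20.

Offer 1 by €11,347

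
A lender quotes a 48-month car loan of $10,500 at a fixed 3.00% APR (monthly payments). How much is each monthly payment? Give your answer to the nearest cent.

At 3.00% the monthly rate is 0.0025000, so the payment is 10,500 × 0.0025000 / (1 − 1.0025000^−48) = $232.41.

$232.41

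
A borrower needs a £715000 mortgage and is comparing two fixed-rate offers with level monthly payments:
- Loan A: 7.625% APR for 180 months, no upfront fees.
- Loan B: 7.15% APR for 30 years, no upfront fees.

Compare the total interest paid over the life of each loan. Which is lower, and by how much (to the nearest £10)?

Loan A by £536,270

Loan A: monthly rate = 7.625%/12 = 0.0063542; payment = 715,000 × 0.0063542 / (1 − (1+0.0063542)^−180) = £6,679.03.
Total interest on Loan A = 180 × £6,679.03 − £715,000 = £487,225.40.
Loan B: monthly rate = 7.15%/12 = 0.0059583; payment = 715,000 × 0.0059583 / (1 − (1+0.0059583)^−360) = £4,829.16.
Total interest on Loan B = 360 × £4,829.16 − £715,000 = £1,023,497.60.
Loan A is lower by £536,272.20.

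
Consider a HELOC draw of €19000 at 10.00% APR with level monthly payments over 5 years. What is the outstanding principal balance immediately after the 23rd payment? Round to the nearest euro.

€12,808

With monthly rate i = 10%/12 = 0.0083333, the balance after k of n payments is P · [(1+i)^n − (1+i)^k] / [(1+i)^n − 1].
(1+0.0083333)^60 = 1.64530893 and (1+0.0083333)^23 = 1.21030509, so the balance is 19,000 × (1.64530893 − 1.21030509) / (1.64530893 − 1) = €12,807.93.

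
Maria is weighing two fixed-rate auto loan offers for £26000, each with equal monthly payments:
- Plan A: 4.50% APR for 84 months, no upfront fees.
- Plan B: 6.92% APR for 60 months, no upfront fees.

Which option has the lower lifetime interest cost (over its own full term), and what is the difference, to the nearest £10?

Plan A by £470

Plan A: monthly rate = 4.5%/12 = 0.0037500; payment = 26,000 × 0.0037500 / (1 − (1+0.0037500)^−84) = £361.40.
Total interest on Plan A = 84 × £361.40 − £26,000 = £4,357.60.
Plan B: at 6.92% the monthly rate is 0.0057667, so the payment is 26,000 × 0.0057667 / (1 − 1.0057667^−60) = £513.85.
Total interest on Plan B = 60 × £513.85 − £26,000 = £4,831.00.
Plan A is lower by £473.40.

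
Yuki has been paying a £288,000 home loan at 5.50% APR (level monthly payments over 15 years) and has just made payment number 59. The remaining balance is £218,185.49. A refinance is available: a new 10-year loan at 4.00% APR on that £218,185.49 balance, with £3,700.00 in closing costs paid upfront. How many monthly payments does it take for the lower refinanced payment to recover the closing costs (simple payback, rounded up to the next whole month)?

26 months

Current payment = 288,000 × 5.5%/12 / (1 − (1+0.0045833)^−180) = £2,353.20.
Refinanced payment = 218,185.49 × 0.0033333 / (1 − (1+0.0033333)^−120) = £2,209.02.
Monthly savings = £2,353.20 − £2,209.02 = £144.18.
Break-even = £3,700.00 / £144.18 = 25.66 → 26 months.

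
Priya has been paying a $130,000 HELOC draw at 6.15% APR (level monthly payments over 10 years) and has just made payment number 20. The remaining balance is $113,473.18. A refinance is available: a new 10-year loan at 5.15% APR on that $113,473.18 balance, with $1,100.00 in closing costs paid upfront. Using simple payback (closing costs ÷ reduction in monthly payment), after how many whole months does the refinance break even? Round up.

5 months

Current payment = 130,000 × 6.15%/12 / (1 − (1+0.0051250)^−120) = $1,453.08.
Refinanced payment = 113,473.18 × 0.0042917 / (1 − (1+0.0042917)^−120) = $1,211.90.
Monthly savings = $1,453.08 − $1,211.90 = $241.18.
Break-even = $1,100.00 / $241.18 = 4.56 → 5 months.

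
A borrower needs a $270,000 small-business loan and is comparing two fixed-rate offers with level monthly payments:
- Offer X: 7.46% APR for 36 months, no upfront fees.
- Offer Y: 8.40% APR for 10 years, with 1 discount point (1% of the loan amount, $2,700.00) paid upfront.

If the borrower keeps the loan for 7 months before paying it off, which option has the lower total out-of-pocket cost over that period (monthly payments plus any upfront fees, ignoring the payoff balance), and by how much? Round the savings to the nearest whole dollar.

Offer Y by $32,724

Offer X: monthly rate = 7.46%/12 = 0.0062167; payment = 270,000 × 0.0062167 / (1 − (1+0.0062167)^−36) = $8,393.72.
Offer Y: monthly rate = 8.4%/12 = 0.0070000; payment = 270,000 × 0.0070000 / (1 − (1+0.0070000)^−120) = $3,333.19.
Over 7 months: Offer X costs 7 × $8,393.72 = $58,756.04; Offer Y costs 7 × $3,333.19 + $2,700.00 = $26,032.33.
Offer Y is cheaper by $58,756.04 − $26,032.33 = $32,723.71.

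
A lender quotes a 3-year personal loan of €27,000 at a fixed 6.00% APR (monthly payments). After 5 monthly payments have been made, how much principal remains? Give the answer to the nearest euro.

€23,534

With monthly rate i = 6%/12 = 0.0050000, the balance after k of n payments is P · [(1+i)^n − (1+i)^k] / [(1+i)^n − 1].
(1+0.0050000)^36 = 1.19668052 and (1+0.0050000)^5 = 1.02525125, so the balance is 27,000 × (1.19668052 − 1.02525125) / (1.19668052 − 1) = €23,533.55.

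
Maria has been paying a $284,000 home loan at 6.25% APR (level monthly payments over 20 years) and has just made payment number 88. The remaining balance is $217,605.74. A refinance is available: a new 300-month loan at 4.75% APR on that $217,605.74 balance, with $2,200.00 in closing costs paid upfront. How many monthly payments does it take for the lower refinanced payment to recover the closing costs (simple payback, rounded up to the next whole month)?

Current payment = 284,000 × 6.25%/12 / (1 − (1+0.0052083)^−240) = $2,075.84.
Refinanced payment = 217,605.74 × 0.0039583 / (1 − (1+0.0039583)^−300) = $1,240.61.
Monthly savings = $2,075.84 − $1,240.61 = $835.23.
Break-even = $2,200.00 / $835.23 = 2.63 → 3 months.

3 months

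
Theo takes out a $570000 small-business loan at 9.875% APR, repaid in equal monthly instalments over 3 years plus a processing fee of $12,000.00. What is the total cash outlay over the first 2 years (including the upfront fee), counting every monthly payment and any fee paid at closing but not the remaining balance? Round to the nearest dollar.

$452,613

At 9.875% the monthly rate is 0.0082292, so the payment is 570,000 × 0.0082292 / (1 − 1.0082292^−36) = $18,358.86.
Total outlay = 24 × $18,358.86 + $12,000.00 = $452,612.64.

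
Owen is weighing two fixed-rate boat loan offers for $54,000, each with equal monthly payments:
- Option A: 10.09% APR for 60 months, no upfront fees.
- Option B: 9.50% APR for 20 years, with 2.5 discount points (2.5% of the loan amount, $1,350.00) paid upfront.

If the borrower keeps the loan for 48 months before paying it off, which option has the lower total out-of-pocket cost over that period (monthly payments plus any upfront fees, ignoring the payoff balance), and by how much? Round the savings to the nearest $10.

Option A: at 10.09% the monthly rate is 0.0084083, so the payment is 54,000 × 0.0084083 / (1 − 1.0084083^−60) = $1,149.73.
Option B: monthly rate = 9.5%/12 = 0.0079167; payment = 54,000 × 0.0079167 / (1 − (1+0.0079167)^−240) = $503.35.
Over 48 months: Option A costs 48 × $1,149.73 = $55,187.04; Option B costs 48 × $503.35 + $1,350.00 = $25,510.80.
Option B is cheaper by $55,187.04 − $25,510.80 = $29,676.24.

Option B by $29,680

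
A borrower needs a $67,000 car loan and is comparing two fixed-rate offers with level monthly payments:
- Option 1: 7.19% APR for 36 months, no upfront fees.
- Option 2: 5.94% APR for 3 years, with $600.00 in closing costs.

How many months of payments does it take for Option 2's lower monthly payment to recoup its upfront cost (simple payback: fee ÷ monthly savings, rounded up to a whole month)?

16 months

Option 1: monthly rate = 7.19%/12 = 0.0059917; payment = 67,000 × 0.0059917 / (1 − (1+0.0059917)^−36) = $2,074.59.
Option 2: at 5.94% the monthly rate is 0.0049500, so the payment is 67,000 × 0.0049500 / (1 − 1.0049500^−36) = $2,036.45.
Monthly savings = $2,074.59 − $2,036.45 = $38.14.
Break-even = $600.00 / $38.14 = 15.73 → 16 months.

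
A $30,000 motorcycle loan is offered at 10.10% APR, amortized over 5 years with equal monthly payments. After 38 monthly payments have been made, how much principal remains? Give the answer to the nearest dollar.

With monthly rate i = 10.1%/12 = 0.0084167, the balance after k of n payments is P · [(1+i)^n − (1+i)^k] / [(1+i)^n − 1].
(1+0.0084167)^60 = 1.65348741 and (1+0.0084167)^38 = 1.37505657, so the balance is 30,000 × (1.65348741 − 1.37505657) / (1.65348741 − 1) = $12,782.08.

$12,782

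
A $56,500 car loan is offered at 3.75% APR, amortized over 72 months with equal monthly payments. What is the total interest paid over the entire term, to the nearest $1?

Monthly rate = 3.75%/12 = 0.0031250; payment = 56,500 × 0.0031250 / (1 − (1+0.0031250)^−72) = $877.53.
Total paid = 72 × $877.53 = $63,182.16; interest = $63,182.16 − $56,500 = $6,682.16.

$6,682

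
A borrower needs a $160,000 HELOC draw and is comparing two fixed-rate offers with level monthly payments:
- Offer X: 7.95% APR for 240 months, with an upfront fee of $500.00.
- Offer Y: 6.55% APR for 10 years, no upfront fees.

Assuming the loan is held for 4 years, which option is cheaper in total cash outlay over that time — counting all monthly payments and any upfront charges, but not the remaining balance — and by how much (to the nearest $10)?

Offer X: monthly rate = 7.95%/12 = 0.0066250; payment = 160,000 × 0.0066250 / (1 − (1+0.0066250)^−240) = $1,333.33.
Offer Y: monthly rate = 6.55%/12 = 0.0054583; payment = 160,000 × 0.0054583 / (1 − (1+0.0054583)^−120) = $1,820.84.
Over 48 months: Offer X costs 48 × $1,333.33 + $500.00 = $64,499.84; Offer Y costs 48 × $1,820.84 = $87,400.32.
Offer X is cheaper by $87,400.32 − $64,499.84 = $22,900.48.

Offer X by $22,900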